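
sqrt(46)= 6.78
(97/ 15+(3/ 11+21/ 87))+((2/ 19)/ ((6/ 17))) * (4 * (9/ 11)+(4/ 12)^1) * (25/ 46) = 8628731/ 1140570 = 7.57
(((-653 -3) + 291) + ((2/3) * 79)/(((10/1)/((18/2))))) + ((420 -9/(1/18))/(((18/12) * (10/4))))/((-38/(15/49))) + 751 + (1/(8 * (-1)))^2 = 128958063/297920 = 432.86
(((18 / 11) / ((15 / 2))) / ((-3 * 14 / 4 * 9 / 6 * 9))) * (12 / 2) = -32 / 3465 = -0.01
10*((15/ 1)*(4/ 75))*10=80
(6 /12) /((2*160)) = 0.00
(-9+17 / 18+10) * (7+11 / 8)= 2345 / 144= 16.28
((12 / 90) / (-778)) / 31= -0.00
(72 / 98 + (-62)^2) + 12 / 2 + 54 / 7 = 189064 / 49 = 3858.45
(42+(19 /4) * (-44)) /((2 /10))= -835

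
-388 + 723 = 335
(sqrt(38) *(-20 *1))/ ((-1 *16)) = 5 *sqrt(38)/ 4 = 7.71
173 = 173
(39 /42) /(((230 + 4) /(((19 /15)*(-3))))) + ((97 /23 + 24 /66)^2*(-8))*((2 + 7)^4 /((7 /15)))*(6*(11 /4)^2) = -71387459802151 /666540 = -107101539.00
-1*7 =-7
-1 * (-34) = 34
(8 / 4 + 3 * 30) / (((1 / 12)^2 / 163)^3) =1189701795004416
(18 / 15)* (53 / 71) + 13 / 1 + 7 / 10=10363 / 710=14.60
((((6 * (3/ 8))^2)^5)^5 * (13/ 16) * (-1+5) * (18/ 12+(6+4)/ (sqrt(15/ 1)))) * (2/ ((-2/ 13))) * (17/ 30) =-164519957451452061563083647312958879608128323412097 * sqrt(15)/ 25353012004564588029934064107520 - 1480679617063068554067752825816629916473154910708873/ 101412048018258352119736256430080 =-39733068379119163643.23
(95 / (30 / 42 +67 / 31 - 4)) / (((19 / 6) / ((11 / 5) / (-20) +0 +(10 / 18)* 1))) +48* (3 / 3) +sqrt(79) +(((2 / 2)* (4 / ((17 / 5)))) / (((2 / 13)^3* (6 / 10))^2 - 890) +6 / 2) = sqrt(79) +261348657331934387 / 6682210209716280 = 48.00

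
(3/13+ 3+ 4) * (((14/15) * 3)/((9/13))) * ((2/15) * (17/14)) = 3196/675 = 4.73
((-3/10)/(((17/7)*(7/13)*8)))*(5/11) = -0.01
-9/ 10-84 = -849/ 10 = -84.90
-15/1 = -15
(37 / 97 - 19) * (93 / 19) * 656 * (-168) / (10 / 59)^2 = 16108601858496 / 46075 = 349616969.26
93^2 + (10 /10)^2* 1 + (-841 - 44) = 7765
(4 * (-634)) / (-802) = 3.16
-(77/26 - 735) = 19033/26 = 732.04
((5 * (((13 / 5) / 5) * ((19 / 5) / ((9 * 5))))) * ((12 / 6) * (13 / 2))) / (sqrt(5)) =3211 * sqrt(5) / 5625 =1.28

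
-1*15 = -15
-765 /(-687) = 1.11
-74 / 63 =-1.17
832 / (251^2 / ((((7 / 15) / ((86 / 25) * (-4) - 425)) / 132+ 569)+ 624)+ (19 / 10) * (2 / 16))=49274013301760 / 3141596521309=15.68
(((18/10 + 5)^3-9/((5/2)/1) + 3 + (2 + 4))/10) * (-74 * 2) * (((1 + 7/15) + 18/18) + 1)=-153839192/9375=-16409.51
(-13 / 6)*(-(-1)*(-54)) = 117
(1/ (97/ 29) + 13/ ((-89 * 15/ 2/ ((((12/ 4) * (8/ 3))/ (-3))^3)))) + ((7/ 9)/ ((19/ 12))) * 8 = 305456731/ 66430935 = 4.60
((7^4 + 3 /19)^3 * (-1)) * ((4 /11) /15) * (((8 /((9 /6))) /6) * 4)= -12154383357676544 /10185615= -1193289100.14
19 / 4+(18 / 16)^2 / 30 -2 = 1787 / 640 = 2.79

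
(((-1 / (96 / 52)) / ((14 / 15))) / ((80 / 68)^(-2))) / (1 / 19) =-30875 / 2023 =-15.26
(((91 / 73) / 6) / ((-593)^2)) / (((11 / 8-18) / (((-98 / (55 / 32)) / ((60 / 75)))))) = 40768 / 16095326379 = 0.00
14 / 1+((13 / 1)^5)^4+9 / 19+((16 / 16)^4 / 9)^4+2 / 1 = 2369139779212865577243547471 / 124659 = 19004963774880799438817.47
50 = 50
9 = 9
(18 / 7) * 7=18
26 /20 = 13 /10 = 1.30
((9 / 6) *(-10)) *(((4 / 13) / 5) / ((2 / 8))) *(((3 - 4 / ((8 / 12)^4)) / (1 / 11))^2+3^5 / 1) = -133839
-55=-55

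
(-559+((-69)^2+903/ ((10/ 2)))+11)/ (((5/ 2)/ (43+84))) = 5579872/ 25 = 223194.88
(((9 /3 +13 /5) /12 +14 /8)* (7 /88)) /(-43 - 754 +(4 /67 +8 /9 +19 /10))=-187131 /842817008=-0.00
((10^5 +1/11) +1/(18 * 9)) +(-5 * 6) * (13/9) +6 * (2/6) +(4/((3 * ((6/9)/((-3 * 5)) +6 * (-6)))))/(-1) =144460658747/1445202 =99958.80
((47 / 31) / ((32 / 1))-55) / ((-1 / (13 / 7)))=708669 / 6944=102.05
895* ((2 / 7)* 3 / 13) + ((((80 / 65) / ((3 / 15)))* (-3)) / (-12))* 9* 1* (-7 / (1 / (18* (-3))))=37050 / 7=5292.86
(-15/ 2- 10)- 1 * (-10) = -15/ 2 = -7.50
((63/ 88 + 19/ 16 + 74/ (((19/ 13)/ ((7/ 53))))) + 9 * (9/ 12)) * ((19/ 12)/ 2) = 2718845/ 223872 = 12.14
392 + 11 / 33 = 392.33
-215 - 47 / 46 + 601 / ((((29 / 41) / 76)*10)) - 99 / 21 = 291201111 / 46690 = 6236.91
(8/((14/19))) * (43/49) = 3268/343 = 9.53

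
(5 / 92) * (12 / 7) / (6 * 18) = 0.00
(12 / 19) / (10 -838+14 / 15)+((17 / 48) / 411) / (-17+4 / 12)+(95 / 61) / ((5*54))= 105366741019 / 21274508498400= 0.00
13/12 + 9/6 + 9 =139/12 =11.58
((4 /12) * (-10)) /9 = -10 /27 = -0.37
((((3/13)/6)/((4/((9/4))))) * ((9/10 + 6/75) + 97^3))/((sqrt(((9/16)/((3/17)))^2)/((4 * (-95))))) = -2601120843/1105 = -2353955.51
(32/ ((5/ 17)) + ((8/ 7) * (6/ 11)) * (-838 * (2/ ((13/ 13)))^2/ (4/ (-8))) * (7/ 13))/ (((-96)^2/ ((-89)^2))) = 417523831/ 205920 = 2027.60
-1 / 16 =-0.06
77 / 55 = 7 / 5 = 1.40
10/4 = 5/2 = 2.50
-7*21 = -147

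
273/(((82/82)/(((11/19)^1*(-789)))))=-2369367/19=-124703.53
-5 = -5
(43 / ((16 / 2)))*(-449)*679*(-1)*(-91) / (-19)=1192960223 / 152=7848422.52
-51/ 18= -17/ 6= -2.83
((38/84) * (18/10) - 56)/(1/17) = -65671/70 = -938.16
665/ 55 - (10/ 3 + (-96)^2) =-303839/ 33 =-9207.24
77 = 77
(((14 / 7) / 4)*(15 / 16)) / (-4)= -15 / 128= -0.12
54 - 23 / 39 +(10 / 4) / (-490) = 408229 / 7644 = 53.41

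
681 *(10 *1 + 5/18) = 41995/6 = 6999.17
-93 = -93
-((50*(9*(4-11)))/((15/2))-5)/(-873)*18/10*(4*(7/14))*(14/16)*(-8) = 12.27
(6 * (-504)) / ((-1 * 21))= 144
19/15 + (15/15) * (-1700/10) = -168.73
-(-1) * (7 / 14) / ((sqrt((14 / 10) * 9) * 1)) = sqrt(35) / 42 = 0.14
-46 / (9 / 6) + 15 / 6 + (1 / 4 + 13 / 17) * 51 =283 / 12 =23.58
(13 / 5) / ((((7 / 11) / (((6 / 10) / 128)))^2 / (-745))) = -0.11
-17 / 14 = -1.21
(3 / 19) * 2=6 / 19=0.32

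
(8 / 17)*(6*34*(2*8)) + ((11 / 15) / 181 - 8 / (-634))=1321980427 / 860655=1536.02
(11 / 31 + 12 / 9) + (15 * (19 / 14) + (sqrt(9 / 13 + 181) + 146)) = 181.52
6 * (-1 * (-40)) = 240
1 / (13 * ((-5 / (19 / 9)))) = -19 / 585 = -0.03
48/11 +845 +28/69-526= 245741/759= 323.77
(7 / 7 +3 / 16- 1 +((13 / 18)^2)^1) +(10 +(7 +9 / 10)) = 120587 / 6480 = 18.61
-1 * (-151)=151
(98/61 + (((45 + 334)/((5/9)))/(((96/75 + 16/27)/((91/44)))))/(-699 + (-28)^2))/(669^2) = 603886703/25812540021312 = 0.00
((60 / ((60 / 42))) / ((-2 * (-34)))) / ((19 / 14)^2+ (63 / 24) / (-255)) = 20580 / 61027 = 0.34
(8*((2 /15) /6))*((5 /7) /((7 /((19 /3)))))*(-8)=-1216 /1323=-0.92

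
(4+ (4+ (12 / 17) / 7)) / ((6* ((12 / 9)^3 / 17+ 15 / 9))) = 4338 / 5803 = 0.75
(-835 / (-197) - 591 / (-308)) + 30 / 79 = 31335233 / 4793404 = 6.54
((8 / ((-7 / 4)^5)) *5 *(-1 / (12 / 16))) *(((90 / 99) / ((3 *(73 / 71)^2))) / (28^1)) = 2064793600 / 62068200579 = 0.03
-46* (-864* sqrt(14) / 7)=39744* sqrt(14) / 7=21244.06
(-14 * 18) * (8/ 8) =-252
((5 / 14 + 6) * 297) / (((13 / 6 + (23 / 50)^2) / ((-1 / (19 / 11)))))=-1090361250 / 2372321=-459.62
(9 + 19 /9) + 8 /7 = 772 /63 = 12.25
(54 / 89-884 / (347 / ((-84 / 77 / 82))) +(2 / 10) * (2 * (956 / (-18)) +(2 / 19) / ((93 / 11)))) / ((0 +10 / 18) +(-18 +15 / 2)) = 15210689163448 / 7342337667115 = 2.07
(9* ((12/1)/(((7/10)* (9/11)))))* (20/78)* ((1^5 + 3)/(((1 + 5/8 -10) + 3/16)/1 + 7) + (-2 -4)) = -452.98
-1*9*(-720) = 6480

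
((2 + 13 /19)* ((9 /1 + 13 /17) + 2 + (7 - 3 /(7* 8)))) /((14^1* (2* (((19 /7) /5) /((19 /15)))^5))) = 6109859 /49248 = 124.06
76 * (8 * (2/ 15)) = 1216/ 15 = 81.07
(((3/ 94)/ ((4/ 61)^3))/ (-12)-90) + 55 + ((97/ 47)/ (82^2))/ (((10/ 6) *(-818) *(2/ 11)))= -3675602326977/ 82723489280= -44.43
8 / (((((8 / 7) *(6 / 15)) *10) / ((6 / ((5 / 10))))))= 21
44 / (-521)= -44 / 521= -0.08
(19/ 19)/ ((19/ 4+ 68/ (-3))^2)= 144/ 46225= 0.00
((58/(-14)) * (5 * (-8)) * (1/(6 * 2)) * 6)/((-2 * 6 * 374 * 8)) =-145/62832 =-0.00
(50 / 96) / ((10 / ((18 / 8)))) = 15 / 128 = 0.12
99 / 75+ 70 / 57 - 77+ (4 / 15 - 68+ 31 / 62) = -134601 / 950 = -141.69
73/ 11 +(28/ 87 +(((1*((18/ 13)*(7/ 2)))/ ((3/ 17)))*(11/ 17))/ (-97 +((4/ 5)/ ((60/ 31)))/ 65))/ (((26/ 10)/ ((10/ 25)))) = 19582445413/ 2941326102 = 6.66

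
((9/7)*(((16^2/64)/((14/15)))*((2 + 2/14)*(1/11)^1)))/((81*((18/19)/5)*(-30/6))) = -475/33957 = -0.01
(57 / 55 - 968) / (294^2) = -53183 / 4753980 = -0.01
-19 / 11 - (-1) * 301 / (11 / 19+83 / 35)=2164537 / 21582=100.29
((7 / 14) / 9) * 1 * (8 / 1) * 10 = 40 / 9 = 4.44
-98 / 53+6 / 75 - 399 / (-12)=31.48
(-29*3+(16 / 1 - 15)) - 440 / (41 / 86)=-41366 / 41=-1008.93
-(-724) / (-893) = -724 / 893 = -0.81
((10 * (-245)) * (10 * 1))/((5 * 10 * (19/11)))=-5390/19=-283.68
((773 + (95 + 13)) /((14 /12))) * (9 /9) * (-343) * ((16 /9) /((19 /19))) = -460469.33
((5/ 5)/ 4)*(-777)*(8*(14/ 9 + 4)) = -25900/ 3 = -8633.33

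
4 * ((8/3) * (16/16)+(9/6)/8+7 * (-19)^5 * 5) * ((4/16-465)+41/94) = 121039044386751/752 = 160956176046.21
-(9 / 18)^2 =-1 / 4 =-0.25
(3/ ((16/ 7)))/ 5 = 0.26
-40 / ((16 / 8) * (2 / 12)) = -120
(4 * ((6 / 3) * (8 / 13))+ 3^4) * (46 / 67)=51382 / 871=58.99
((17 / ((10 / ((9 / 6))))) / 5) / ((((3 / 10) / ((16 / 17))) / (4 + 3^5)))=1976 / 5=395.20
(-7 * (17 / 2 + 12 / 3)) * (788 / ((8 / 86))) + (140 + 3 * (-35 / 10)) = -741083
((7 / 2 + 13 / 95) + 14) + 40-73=-2919 / 190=-15.36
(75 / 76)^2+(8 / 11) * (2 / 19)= 66739 / 63536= 1.05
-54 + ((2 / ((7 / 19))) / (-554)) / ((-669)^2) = -46862322085 / 867820779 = -54.00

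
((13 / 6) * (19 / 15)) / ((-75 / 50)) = -247 / 135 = -1.83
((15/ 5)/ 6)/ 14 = 0.04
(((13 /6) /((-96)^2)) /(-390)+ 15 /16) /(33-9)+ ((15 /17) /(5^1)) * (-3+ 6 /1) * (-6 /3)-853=-854.02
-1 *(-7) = 7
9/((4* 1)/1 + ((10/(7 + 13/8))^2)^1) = 42849/25444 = 1.68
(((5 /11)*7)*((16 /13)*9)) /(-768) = -105 /2288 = -0.05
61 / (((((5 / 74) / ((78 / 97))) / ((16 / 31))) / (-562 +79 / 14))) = -21939556704 / 105245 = -208461.75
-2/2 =-1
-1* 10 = -10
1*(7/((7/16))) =16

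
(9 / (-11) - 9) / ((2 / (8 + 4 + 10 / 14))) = -4806 / 77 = -62.42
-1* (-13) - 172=-159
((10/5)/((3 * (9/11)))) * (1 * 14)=308/27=11.41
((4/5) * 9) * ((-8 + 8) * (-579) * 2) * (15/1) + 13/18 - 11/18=1/9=0.11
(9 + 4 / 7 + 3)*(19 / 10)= 836 / 35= 23.89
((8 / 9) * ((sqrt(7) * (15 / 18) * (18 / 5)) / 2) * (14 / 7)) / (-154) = -4 * sqrt(7) / 231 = -0.05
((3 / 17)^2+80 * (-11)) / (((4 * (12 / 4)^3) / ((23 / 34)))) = -5849153 / 1061208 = -5.51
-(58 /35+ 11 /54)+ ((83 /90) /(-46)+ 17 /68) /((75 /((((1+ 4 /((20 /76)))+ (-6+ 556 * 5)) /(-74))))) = -397363241 /201048750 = -1.98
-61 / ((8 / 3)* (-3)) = 61 / 8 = 7.62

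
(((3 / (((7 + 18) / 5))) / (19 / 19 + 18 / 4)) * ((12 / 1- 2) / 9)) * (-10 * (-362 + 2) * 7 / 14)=2400 / 11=218.18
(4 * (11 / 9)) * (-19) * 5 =-464.44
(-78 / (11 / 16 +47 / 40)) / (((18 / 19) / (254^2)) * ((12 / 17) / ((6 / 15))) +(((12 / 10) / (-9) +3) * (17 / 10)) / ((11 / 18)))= -372491190500 / 70929195481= -5.25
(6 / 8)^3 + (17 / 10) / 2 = 407 / 320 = 1.27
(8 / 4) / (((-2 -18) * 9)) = -1 / 90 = -0.01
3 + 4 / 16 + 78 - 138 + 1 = -223 / 4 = -55.75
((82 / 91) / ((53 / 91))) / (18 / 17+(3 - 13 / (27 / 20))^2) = 1016226 / 29564407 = 0.03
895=895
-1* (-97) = 97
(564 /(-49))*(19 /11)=-10716 /539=-19.88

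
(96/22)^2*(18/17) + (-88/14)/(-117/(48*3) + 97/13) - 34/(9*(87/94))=78660651404/5197506237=15.13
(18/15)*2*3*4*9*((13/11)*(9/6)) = 25272/55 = 459.49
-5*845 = -4225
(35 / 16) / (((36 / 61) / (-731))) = -1560685 / 576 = -2709.52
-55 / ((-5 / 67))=737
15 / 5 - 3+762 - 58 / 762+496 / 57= 5578559 / 7239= 770.63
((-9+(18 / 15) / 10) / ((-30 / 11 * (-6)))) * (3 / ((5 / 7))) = -2849 / 1250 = -2.28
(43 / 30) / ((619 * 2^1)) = 43 / 37140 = 0.00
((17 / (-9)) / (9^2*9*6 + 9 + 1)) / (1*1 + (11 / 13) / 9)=-221 / 561152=-0.00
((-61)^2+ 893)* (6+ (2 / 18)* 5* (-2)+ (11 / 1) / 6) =93049 / 3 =31016.33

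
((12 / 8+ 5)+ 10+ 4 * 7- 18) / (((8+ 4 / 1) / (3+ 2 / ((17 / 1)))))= 2809 / 408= 6.88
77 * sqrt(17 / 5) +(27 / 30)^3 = 729 / 1000 +77 * sqrt(85) / 5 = 142.71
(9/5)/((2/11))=99/10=9.90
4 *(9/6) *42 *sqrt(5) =252 *sqrt(5) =563.49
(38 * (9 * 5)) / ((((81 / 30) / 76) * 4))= 36100 / 3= 12033.33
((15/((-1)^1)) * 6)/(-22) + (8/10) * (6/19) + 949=996244/1045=953.34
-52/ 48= -13/ 12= -1.08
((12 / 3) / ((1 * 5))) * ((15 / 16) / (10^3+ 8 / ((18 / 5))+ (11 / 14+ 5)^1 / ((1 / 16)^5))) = 189 / 1529076368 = 0.00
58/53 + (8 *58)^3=5294559290/53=99897345.09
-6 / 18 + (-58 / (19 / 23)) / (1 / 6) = -24031 / 57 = -421.60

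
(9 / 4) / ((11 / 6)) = 27 / 22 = 1.23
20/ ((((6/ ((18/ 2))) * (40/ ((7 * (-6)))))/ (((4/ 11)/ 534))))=-21/ 979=-0.02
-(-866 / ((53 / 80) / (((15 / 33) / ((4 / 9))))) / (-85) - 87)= 706377 / 9911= 71.27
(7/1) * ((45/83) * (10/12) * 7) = 3675/166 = 22.14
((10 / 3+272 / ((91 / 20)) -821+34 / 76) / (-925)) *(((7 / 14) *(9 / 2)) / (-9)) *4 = -7857673 / 9595950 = -0.82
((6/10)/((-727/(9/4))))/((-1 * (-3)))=-9/14540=-0.00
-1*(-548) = 548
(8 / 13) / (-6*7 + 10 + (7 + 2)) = -0.03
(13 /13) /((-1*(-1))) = 1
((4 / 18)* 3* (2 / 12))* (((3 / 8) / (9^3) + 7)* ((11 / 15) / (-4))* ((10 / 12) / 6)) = -149699 / 7558272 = -0.02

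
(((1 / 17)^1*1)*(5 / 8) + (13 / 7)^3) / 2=300507 / 93296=3.22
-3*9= -27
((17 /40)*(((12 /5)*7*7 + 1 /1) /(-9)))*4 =-10081 /450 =-22.40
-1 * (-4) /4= 1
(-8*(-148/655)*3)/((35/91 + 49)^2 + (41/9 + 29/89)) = 240415344/108338360435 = 0.00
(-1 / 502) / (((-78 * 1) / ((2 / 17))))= 0.00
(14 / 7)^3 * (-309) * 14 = -34608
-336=-336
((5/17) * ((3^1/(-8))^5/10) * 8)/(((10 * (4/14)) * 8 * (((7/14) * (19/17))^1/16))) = -1701/778240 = -0.00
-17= -17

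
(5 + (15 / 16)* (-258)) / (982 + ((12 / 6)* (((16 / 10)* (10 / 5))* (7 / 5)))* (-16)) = -47375 / 167728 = -0.28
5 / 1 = 5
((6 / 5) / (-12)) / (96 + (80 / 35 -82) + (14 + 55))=-7 / 5970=-0.00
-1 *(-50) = 50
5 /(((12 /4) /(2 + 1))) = 5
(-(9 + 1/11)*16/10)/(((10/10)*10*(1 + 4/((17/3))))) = -272/319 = -0.85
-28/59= -0.47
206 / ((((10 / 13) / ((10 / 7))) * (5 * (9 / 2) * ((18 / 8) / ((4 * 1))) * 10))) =42848 / 14175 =3.02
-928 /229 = -4.05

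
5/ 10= 1/ 2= 0.50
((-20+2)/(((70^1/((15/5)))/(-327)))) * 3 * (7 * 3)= 79461/5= 15892.20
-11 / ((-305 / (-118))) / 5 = -1298 / 1525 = -0.85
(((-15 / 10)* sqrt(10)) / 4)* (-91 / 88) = 273* sqrt(10) / 704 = 1.23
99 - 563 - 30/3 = -474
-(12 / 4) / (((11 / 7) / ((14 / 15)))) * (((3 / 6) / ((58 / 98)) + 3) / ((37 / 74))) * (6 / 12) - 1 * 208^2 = -69017007 / 1595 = -43270.85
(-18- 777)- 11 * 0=-795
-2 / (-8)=1 / 4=0.25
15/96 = 5/32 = 0.16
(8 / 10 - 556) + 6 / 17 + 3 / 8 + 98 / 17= -373121 / 680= -548.71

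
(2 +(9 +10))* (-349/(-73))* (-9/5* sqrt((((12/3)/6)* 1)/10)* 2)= -43974* sqrt(15)/1825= -93.32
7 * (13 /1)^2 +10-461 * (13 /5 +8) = -18468 /5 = -3693.60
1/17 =0.06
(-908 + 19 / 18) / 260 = -3265 / 936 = -3.49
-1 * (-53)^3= 148877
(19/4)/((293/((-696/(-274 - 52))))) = 1653/47759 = 0.03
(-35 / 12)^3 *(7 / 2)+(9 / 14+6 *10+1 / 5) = -3144823 / 120960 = -26.00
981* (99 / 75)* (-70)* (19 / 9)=-956802 / 5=-191360.40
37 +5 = 42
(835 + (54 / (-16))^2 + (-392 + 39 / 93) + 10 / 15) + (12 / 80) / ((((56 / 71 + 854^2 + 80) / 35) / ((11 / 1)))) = 35098723083793 / 77059311936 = 455.48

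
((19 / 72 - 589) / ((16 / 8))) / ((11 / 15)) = -211945 / 528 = -401.41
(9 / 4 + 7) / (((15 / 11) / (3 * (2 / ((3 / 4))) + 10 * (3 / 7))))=17501 / 210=83.34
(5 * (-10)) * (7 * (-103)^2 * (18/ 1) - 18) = -66835800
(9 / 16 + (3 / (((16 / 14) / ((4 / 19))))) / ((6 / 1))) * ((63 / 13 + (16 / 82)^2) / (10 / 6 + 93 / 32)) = 127441590 / 182275873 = 0.70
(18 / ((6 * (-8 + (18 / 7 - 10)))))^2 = 0.04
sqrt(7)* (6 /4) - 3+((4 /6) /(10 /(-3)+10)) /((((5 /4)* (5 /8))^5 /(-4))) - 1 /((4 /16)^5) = -1024.41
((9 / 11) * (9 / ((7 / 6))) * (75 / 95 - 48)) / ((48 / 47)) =-3414879 / 11704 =-291.77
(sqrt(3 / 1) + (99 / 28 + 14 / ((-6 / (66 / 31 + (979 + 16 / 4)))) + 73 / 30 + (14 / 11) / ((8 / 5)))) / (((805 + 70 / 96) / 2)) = -2625932864 / 461586125 + 96 * sqrt(3) / 38675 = -5.68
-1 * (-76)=76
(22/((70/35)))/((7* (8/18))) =3.54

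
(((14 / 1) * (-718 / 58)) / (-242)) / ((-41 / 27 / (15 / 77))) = -145395 / 1582559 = -0.09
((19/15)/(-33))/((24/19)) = -361/11880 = -0.03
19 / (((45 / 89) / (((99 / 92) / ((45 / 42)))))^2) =74.97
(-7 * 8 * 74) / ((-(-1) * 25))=-4144 / 25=-165.76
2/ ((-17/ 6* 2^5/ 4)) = -3/ 34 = -0.09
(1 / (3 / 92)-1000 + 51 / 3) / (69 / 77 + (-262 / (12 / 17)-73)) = 439978 / 204791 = 2.15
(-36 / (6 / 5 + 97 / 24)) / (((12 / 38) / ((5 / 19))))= -3600 / 629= -5.72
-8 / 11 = -0.73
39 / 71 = 0.55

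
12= 12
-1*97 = -97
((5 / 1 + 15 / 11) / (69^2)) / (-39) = -70 / 2042469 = -0.00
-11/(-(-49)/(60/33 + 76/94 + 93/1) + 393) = -543829/19454860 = -0.03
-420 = -420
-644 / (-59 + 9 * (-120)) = 644 / 1139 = 0.57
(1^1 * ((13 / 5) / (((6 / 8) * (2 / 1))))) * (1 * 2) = 52 / 15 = 3.47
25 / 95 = 5 / 19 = 0.26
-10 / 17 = -0.59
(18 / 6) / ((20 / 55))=33 / 4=8.25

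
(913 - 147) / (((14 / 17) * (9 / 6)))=13022 / 21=620.10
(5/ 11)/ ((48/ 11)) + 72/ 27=133/ 48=2.77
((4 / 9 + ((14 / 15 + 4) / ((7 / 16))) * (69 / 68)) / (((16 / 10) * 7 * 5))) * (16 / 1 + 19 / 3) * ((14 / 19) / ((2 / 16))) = 8529368 / 305235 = 27.94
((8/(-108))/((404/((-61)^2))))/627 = -3721/3419658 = -0.00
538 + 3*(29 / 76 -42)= 413.14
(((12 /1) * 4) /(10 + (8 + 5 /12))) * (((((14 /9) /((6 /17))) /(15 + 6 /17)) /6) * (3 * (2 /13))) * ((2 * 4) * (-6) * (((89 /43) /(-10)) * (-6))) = -10845184 /3161145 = -3.43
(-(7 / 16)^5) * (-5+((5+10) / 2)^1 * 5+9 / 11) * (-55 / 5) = 12319531 / 2097152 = 5.87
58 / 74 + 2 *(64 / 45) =6041 / 1665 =3.63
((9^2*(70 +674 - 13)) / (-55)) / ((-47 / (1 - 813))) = -48079332 / 2585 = -18599.35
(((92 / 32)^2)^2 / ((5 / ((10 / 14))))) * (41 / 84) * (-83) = -952298923 / 2408448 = -395.40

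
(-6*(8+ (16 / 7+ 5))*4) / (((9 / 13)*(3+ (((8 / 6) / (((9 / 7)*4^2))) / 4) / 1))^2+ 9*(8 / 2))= -999917568 / 110007415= -9.09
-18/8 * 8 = -18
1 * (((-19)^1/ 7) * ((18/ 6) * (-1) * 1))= 57/ 7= 8.14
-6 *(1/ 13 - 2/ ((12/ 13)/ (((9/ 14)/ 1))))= 1437/ 182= 7.90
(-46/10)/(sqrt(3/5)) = -23 * sqrt(15)/15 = -5.94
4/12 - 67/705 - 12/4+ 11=8.24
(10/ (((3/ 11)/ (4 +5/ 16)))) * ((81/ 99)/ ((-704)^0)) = 1035/ 8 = 129.38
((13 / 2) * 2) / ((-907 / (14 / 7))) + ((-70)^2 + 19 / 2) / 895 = 8859293 / 1623530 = 5.46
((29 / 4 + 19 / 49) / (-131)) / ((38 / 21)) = -4491 / 139384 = -0.03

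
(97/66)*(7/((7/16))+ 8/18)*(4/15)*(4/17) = 114848/75735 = 1.52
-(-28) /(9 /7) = 196 /9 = 21.78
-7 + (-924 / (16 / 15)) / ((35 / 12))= -304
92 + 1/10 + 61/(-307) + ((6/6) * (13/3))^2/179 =455041537/4945770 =92.01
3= 3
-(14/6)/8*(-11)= 77/24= 3.21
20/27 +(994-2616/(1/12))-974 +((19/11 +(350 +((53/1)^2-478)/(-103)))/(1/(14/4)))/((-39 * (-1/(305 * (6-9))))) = -1786365137/30591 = -58395.12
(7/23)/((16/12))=21/92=0.23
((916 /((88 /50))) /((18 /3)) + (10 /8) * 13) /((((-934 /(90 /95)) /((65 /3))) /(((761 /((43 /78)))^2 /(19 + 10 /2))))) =-259459658085225 /1443743576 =-179713.12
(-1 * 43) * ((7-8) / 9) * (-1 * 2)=-9.56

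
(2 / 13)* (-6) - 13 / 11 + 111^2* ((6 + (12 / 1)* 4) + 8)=109237685 / 143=763899.90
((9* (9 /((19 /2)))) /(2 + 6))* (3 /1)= 243 /76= 3.20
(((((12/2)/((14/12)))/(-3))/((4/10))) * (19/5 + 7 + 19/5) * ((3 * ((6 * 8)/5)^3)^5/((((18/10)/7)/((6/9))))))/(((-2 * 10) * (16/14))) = 28530753261340951073142079488/30517578125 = 934895722867620284.76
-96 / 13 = -7.38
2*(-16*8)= -256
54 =54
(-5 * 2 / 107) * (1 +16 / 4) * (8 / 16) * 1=-25 / 107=-0.23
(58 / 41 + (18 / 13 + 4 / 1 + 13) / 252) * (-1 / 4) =-199807 / 537264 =-0.37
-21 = -21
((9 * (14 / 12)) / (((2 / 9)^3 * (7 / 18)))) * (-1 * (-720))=1771470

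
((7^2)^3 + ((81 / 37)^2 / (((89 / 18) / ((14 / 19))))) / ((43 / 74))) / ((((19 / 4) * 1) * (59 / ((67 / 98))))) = 6059172585106 / 21111419707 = 287.01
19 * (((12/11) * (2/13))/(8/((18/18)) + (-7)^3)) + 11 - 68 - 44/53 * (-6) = -52.03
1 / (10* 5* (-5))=-1 / 250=-0.00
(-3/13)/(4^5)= -3/13312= -0.00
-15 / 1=-15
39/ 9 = 13/ 3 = 4.33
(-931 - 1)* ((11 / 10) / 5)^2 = -28193 / 625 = -45.11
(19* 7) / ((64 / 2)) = 133 / 32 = 4.16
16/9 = 1.78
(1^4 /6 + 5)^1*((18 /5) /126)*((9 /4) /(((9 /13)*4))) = 403 /3360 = 0.12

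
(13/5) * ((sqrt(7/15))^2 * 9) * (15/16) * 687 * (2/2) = 562653/80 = 7033.16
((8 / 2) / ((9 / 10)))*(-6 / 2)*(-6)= 80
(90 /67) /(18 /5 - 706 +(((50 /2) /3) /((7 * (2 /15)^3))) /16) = -403200 /201410509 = -0.00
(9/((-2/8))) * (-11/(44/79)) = 711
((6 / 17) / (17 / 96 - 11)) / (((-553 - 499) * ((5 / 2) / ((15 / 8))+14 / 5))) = 0.00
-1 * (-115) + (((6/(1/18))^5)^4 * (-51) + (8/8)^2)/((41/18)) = -42787586580536592841337477290463529919311235/41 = -1043599672696014459544817000000000000000000.00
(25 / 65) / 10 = 1 / 26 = 0.04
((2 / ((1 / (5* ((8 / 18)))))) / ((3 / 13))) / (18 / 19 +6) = 2470 / 891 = 2.77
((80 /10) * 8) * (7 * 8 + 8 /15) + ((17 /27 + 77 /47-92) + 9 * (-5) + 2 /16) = 176823793 /50760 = 3483.53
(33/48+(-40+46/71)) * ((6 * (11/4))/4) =-1449459/9088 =-159.49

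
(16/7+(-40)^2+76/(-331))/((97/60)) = 222717840/224749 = 990.96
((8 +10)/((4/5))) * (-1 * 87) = -3915/2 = -1957.50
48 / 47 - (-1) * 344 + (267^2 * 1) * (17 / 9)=6345095 / 47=135002.02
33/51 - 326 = -5531/17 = -325.35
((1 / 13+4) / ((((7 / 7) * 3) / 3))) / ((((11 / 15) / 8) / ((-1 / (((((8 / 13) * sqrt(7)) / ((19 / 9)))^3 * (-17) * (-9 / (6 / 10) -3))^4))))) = -1051153064432619193385713718605 / 9175829742475783738567526782699831296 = -0.00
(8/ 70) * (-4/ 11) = -16/ 385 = -0.04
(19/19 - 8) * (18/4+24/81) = -1813/54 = -33.57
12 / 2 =6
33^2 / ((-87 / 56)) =-20328 / 29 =-700.97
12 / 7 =1.71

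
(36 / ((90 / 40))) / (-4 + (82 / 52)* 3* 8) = 0.47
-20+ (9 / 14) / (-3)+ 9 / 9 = -269 / 14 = -19.21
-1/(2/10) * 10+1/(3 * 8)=-1199/24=-49.96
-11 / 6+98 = 577 / 6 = 96.17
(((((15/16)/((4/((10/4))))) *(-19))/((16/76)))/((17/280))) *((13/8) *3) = -36957375/8704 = -4246.02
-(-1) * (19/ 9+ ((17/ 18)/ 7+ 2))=535/ 126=4.25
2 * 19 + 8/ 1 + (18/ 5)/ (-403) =92672/ 2015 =45.99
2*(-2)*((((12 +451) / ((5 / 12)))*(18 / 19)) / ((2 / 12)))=-2400192 / 95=-25265.18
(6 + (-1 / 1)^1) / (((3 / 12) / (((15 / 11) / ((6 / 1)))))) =50 / 11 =4.55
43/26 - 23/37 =993/962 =1.03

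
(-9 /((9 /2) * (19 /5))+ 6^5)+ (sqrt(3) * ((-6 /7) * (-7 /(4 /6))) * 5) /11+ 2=45 * sqrt(3) /11+ 147772 /19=7784.56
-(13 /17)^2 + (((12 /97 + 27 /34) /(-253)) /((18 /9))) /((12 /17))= -66650465 /113477584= -0.59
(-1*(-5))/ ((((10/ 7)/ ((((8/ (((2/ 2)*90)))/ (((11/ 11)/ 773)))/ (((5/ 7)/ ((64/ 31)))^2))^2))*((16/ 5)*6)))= 42122010544832512/ 701298759375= 60062.86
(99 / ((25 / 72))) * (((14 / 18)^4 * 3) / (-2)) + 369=143431 / 675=212.49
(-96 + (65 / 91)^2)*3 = -14037 / 49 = -286.47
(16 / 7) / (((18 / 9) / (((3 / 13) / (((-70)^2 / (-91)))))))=-6 / 1225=-0.00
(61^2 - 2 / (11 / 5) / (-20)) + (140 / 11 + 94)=84211 / 22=3827.77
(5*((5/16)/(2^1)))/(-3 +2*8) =25/416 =0.06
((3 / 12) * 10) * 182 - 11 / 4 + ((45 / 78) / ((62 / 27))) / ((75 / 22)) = 3645729 / 8060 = 452.32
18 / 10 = 9 / 5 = 1.80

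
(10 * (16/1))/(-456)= -20/57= -0.35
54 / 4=27 / 2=13.50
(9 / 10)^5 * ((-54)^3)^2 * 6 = 274521509459532 / 3125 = 87846883027.05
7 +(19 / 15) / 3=7.42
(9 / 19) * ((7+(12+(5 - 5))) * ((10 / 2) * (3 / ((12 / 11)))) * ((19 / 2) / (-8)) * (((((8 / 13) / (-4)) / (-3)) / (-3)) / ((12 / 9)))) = 3135 / 1664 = 1.88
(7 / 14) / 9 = 1 / 18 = 0.06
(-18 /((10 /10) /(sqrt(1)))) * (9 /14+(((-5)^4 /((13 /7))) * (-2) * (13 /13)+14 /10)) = 5495769 /455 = 12078.61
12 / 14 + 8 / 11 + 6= 584 / 77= 7.58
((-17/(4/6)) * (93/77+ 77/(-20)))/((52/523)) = 8348649/12320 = 677.65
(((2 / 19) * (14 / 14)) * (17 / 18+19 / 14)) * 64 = 18560 / 1197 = 15.51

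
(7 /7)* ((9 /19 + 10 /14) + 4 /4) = 291 /133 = 2.19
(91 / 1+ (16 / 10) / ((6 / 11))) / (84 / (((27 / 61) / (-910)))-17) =-0.00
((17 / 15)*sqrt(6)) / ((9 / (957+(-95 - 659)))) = 3451*sqrt(6) / 135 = 62.62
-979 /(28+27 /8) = -7832 /251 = -31.20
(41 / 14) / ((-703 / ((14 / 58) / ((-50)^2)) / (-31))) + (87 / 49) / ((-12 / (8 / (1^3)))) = -5912167721 / 4994815000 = -1.18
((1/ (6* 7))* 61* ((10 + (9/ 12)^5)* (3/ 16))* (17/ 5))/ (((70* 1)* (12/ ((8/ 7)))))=10870871/ 842956800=0.01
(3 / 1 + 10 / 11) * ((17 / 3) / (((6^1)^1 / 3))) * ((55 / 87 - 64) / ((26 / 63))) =-28210021 / 16588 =-1700.63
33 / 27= 11 / 9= 1.22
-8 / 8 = -1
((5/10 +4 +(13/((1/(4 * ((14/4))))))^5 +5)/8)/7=399380572883/112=3565897972.17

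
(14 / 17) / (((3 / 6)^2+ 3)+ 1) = 56 / 289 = 0.19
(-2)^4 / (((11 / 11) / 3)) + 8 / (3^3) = 1304 / 27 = 48.30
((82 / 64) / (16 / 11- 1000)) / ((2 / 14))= -3157 / 351488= -0.01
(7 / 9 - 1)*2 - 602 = -5422 / 9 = -602.44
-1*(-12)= 12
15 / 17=0.88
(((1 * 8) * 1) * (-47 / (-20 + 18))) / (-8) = -47 / 2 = -23.50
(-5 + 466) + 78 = 539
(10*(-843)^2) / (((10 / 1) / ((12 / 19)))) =8527788 / 19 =448830.95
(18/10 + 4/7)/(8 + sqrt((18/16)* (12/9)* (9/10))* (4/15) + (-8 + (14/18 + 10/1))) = 1811475/8226071 - 13446* sqrt(15)/8226071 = 0.21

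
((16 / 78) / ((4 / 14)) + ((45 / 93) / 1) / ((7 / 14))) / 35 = 2038 / 42315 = 0.05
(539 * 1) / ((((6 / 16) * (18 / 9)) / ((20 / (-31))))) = -43120 / 93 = -463.66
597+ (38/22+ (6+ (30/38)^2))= 2403847/3971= 605.35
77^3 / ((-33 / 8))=-332024 / 3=-110674.67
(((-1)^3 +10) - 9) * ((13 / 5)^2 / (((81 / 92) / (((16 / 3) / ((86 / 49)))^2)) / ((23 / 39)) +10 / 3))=0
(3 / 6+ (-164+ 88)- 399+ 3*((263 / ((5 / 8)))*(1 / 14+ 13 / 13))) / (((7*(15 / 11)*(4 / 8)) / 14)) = 270446 / 105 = 2575.68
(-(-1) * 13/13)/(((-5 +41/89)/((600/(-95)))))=2670/1919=1.39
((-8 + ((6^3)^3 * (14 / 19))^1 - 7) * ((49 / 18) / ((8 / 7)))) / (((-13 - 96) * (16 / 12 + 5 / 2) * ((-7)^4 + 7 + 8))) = -16130999479 / 920650624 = -17.52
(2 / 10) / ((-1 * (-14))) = 1 / 70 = 0.01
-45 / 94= -0.48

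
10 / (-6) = -1.67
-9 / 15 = -3 / 5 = -0.60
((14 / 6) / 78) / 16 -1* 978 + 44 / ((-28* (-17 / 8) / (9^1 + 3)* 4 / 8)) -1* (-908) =-52.25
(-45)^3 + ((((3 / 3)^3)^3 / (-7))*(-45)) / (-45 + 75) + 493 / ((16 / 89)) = -9898837 / 112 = -88382.47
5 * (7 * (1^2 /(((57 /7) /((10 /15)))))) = 490 /171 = 2.87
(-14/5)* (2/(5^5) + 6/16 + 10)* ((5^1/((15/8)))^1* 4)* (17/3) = -1756.02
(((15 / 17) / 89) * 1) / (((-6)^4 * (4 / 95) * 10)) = 95 / 5228928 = 0.00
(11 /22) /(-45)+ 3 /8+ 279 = 100571 /360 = 279.36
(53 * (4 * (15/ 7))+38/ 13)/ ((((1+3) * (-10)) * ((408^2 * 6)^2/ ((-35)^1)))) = 20803/ 51873612890112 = 0.00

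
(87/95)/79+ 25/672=246089/5043360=0.05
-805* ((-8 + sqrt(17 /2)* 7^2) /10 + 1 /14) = 1173 /2-7889* sqrt(34) /4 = -10913.59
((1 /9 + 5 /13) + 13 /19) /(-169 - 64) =-0.01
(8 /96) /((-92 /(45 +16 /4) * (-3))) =49 /3312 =0.01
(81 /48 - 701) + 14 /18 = -100589 /144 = -698.53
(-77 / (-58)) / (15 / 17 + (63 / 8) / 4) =1904 / 4089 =0.47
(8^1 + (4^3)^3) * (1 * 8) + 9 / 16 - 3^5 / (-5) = 167781213 / 80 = 2097265.16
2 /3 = 0.67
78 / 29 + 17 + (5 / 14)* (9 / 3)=20.76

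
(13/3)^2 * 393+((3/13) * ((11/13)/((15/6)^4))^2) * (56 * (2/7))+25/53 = 1007051827815082/136454296875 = 7380.14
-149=-149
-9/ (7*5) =-9/ 35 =-0.26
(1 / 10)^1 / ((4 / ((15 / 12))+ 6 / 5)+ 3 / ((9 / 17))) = 3 / 302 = 0.01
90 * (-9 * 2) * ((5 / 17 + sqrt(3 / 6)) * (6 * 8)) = -38880 * sqrt(2) -388800 / 17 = -77855.21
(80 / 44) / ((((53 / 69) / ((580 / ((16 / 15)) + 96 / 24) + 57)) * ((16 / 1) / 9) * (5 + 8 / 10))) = 37554975 / 270512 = 138.83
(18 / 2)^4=6561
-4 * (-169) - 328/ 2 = 512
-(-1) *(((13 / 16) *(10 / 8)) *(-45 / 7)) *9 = -26325 / 448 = -58.76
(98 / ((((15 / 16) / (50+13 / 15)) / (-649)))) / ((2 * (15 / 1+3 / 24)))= -282346624 / 2475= -114079.44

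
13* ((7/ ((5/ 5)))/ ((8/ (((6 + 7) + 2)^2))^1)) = 20475/ 8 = 2559.38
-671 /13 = -51.62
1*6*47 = 282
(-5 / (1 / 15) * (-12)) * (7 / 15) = 420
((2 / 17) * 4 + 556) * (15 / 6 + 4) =61490 / 17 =3617.06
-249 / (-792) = 83 / 264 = 0.31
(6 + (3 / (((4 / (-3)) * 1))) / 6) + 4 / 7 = 347 / 56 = 6.20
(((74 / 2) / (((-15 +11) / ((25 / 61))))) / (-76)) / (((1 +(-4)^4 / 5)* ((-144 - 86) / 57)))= -925 / 3905952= -0.00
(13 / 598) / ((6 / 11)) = 11 / 276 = 0.04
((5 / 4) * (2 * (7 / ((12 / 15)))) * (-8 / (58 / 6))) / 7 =-75 / 29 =-2.59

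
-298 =-298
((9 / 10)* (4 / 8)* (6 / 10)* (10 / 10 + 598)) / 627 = 5391 / 20900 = 0.26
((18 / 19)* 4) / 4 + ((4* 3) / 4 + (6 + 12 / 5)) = 1173 / 95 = 12.35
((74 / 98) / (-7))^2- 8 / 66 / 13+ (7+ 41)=2422744913 / 50471421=48.00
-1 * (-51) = 51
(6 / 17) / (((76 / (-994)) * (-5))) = 1491 / 1615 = 0.92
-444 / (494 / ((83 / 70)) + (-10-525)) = 12284 / 3275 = 3.75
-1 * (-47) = 47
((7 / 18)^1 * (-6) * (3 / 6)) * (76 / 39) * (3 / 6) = -1.14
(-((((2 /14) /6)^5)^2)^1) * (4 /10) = -1 /42700495304194560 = -0.00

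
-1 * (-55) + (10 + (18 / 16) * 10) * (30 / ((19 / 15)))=21215 / 38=558.29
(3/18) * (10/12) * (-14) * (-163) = 5705/18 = 316.94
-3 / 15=-0.20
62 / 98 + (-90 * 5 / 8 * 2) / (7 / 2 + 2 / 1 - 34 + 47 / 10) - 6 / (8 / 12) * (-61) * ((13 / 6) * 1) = 995318 / 833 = 1194.86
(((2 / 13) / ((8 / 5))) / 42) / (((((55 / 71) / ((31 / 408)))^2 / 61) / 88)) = 295508461 / 2499456960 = 0.12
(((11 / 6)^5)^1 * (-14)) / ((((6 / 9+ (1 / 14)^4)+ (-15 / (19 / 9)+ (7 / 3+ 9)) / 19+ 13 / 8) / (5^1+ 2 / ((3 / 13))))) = -40063112307757 / 25418540907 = -1576.14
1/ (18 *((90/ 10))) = 1/ 162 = 0.01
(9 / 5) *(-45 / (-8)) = 81 / 8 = 10.12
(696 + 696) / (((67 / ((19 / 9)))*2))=4408 / 201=21.93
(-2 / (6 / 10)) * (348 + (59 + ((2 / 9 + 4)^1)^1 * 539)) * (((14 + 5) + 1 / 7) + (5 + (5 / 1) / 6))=-126640525 / 567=-223351.90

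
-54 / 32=-27 / 16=-1.69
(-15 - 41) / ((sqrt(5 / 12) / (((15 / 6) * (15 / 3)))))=-280 * sqrt(15)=-1084.44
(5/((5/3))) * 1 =3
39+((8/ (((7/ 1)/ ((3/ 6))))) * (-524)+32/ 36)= -16351/ 63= -259.54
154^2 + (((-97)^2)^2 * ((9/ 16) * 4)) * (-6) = -2390243155/ 2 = -1195121577.50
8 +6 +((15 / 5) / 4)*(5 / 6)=117 / 8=14.62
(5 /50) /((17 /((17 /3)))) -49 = -1469 /30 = -48.97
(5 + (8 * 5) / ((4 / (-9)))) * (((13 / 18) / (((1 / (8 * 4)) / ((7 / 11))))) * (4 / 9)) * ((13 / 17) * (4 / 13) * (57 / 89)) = -2213120 / 26433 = -83.73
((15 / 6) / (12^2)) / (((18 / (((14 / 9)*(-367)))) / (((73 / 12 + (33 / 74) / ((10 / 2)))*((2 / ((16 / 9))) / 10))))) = -35203007 / 92067840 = -0.38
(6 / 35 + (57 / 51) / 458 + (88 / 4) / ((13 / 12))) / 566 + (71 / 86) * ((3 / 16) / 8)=306454344821 / 5518113852160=0.06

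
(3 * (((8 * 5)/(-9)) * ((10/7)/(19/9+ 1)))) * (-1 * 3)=900/49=18.37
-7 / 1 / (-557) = 7 / 557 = 0.01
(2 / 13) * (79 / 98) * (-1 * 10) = -790 / 637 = -1.24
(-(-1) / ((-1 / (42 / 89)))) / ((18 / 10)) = -70 / 267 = -0.26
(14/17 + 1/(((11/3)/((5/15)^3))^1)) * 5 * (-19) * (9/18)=-133285/3366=-39.60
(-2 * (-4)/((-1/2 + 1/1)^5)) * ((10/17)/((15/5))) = 2560/51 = 50.20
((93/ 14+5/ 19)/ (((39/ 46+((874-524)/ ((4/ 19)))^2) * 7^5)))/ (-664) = -42251/ 188708382992709076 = -0.00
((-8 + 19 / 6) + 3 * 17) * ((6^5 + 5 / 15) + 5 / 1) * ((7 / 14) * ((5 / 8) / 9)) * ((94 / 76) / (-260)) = -18994721 / 320112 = -59.34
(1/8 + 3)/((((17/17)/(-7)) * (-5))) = 35/8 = 4.38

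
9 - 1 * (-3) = 12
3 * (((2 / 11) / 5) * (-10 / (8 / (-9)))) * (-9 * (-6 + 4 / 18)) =702 / 11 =63.82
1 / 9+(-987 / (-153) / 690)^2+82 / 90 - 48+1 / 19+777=17177484952699 / 23528385900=730.07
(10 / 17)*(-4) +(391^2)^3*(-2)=-121489700497270634 / 17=-7146452970427684.35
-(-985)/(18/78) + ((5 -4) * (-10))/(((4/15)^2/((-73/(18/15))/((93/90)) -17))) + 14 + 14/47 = 65355131/4371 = 14951.99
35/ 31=1.13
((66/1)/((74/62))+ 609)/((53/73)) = 914.98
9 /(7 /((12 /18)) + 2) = 18 /25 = 0.72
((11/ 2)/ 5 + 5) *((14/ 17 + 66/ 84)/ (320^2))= 23363/ 243712000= 0.00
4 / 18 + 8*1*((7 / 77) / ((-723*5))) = 26486 / 119295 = 0.22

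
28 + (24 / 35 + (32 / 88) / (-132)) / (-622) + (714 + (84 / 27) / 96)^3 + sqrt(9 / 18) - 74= sqrt(2) / 2 + 4832020545490308268843 / 13273182236160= 364043864.46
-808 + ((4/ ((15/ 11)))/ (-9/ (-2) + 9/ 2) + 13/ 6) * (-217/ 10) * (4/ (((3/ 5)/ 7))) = -1349527/ 405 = -3332.17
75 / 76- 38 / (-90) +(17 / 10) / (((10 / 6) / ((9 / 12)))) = 74353 / 34200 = 2.17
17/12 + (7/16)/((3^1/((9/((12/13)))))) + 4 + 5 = 2273/192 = 11.84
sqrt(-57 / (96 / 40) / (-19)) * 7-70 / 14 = -5 +7 * sqrt(5) / 2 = 2.83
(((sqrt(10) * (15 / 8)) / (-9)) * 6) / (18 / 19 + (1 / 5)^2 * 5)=-475 * sqrt(10) / 436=-3.45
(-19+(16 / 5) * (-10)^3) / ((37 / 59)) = -5133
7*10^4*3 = 210000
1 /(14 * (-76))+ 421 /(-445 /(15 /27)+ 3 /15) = -80133 /152152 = -0.53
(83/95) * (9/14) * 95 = 747/14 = 53.36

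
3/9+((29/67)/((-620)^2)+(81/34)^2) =134176094443/22329411600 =6.01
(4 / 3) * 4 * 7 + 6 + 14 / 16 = 1061 / 24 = 44.21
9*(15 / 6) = 45 / 2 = 22.50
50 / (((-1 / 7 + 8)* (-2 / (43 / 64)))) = -1505 / 704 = -2.14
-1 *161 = -161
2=2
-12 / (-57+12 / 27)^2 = -972 / 259081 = -0.00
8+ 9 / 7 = 65 / 7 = 9.29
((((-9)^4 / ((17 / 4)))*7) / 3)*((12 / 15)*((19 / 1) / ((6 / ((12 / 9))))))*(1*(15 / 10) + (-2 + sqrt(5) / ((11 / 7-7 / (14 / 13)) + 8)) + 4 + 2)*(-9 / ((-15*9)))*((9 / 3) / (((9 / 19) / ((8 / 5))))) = 244532736*sqrt(5) / 91375 + 96066432 / 2125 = 51191.77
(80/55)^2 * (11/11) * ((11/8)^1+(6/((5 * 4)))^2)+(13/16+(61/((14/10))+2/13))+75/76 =4069041489/83683600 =48.62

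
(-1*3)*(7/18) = -7/6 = -1.17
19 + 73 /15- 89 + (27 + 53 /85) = -1913 /51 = -37.51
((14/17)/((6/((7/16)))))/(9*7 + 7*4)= 7/10608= 0.00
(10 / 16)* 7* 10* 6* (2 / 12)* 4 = 175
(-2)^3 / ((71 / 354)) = -2832 / 71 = -39.89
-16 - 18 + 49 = 15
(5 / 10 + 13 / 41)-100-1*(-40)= -4853 / 82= -59.18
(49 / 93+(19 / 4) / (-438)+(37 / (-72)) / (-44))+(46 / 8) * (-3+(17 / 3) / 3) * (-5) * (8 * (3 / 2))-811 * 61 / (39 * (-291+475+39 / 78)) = 376.99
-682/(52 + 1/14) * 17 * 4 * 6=-5343.74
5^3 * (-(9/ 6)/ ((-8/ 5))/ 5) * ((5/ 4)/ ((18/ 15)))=3125/ 128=24.41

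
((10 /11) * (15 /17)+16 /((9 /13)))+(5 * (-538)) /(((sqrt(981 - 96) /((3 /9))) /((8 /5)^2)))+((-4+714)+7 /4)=4952485 /6732 - 34432 * sqrt(885) /13275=658.50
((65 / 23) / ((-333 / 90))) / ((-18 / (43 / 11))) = 13975 / 84249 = 0.17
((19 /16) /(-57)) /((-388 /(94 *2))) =47 /4656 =0.01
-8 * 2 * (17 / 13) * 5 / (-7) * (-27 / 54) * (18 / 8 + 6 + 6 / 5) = -918 / 13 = -70.62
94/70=47/35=1.34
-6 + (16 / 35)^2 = -7094 / 1225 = -5.79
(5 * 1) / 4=5 / 4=1.25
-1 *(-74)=74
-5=-5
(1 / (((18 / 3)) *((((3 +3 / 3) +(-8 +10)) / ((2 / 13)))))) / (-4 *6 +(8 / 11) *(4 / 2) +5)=-11 / 45162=-0.00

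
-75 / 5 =-15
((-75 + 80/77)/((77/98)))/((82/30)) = -170850/4961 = -34.44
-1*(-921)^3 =781229961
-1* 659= -659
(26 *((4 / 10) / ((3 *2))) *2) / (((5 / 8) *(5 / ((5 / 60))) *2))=52 / 1125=0.05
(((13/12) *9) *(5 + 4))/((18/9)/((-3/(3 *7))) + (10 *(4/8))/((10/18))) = -351/20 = -17.55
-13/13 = -1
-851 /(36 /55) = -46805 /36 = -1300.14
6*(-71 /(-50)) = 213 /25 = 8.52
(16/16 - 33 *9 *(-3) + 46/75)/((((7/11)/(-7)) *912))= -368203/34200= -10.77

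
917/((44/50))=22925/22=1042.05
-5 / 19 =-0.26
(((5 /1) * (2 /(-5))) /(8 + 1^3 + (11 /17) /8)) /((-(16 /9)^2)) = 1377 /19760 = 0.07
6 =6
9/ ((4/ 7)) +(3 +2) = 83/ 4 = 20.75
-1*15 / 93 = -0.16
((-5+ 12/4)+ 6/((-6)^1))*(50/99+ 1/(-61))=-2951/2013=-1.47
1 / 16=0.06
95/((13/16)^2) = 24320/169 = 143.91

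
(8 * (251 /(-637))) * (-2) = 4016 /637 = 6.30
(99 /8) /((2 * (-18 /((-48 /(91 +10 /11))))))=121 /674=0.18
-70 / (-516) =35 / 258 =0.14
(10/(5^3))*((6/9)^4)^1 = 32/2025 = 0.02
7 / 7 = 1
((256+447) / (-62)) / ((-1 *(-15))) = -703 / 930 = -0.76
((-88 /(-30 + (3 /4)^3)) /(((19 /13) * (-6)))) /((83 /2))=-0.01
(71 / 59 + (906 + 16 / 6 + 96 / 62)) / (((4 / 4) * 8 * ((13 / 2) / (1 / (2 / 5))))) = 25004765 / 570648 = 43.82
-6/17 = -0.35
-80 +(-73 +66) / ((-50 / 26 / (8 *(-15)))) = -2584 / 5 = -516.80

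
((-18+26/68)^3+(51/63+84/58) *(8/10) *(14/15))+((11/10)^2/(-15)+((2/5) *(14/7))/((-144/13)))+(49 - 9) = -6958566300727/1282293000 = -5426.66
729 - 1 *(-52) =781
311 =311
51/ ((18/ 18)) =51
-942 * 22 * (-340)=7046160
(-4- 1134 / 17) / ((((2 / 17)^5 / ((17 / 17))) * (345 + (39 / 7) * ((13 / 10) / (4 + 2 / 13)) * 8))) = -15811778115 / 1809104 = -8740.12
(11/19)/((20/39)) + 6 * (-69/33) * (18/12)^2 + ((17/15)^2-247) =-272.81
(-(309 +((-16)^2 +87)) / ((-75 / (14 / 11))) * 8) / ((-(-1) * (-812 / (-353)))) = 920624 / 23925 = 38.48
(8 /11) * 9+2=94 /11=8.55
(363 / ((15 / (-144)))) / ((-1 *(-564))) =-1452 / 235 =-6.18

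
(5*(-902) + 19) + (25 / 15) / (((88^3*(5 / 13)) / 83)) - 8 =-9197826505 / 2044416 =-4499.00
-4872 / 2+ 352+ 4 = -2080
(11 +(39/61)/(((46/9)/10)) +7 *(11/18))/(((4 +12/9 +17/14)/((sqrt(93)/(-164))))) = -584381 *sqrt(93)/37965180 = -0.15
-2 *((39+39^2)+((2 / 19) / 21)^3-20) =-195645292936 / 63521199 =-3080.00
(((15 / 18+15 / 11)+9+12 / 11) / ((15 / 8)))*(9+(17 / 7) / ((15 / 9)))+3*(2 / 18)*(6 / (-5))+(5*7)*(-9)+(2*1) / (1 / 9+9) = -58400372 / 236775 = -246.65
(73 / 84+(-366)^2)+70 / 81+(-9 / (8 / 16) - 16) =303739027 / 2268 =133923.73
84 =84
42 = 42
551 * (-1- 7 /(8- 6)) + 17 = -2462.50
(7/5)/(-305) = -7/1525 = -0.00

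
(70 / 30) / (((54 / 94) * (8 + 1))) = 0.45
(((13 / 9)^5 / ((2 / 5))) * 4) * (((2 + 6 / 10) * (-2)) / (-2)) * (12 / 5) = 38614472 / 98415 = 392.36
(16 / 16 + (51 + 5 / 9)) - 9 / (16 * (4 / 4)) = 7487 / 144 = 51.99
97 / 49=1.98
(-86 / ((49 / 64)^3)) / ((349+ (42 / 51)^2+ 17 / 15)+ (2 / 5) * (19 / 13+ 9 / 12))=-2540977520640 / 4663567888777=-0.54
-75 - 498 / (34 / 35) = -9990 / 17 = -587.65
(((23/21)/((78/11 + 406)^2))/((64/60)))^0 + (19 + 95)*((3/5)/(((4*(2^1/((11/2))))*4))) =2041/160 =12.76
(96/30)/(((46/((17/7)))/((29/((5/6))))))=23664/4025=5.88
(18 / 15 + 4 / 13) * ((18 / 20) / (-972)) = -49 / 35100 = -0.00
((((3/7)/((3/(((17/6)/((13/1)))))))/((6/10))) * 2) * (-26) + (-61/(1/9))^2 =18988093/63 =301398.30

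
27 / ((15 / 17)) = 153 / 5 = 30.60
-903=-903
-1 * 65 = -65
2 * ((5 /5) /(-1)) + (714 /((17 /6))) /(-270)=-2.93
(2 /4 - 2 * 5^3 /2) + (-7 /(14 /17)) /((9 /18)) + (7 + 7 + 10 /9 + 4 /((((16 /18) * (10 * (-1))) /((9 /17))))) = -126.63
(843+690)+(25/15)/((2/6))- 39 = 1499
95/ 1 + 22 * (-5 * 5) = -455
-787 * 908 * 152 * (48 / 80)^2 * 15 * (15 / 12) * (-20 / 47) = 311989572.77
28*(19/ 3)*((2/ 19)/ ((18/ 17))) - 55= -1009/ 27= -37.37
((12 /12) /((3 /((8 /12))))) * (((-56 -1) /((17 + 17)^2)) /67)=-19 /116178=-0.00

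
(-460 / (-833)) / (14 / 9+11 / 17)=4140 / 16513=0.25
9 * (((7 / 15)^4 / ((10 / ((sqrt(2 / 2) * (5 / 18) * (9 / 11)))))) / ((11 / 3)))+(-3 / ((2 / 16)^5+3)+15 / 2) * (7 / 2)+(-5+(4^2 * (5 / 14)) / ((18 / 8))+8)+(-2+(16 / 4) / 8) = 26.79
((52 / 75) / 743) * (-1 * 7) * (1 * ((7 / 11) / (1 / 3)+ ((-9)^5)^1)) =78808184 / 204325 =385.70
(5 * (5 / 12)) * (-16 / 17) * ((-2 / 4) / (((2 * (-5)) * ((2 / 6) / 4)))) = -20 / 17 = -1.18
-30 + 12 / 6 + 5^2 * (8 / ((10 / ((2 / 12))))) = -74 / 3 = -24.67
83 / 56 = 1.48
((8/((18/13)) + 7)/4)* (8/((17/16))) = 3680/153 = 24.05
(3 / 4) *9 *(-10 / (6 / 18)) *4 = -810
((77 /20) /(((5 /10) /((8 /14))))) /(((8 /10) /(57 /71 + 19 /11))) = 988 /71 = 13.92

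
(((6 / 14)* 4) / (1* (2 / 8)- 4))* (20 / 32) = -2 / 7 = -0.29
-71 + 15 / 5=-68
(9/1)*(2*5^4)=11250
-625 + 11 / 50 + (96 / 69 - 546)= -1344797 / 1150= -1169.39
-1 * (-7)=7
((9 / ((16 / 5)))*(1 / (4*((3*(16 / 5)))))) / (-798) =-25 / 272384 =-0.00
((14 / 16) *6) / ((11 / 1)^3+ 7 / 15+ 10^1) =315 / 80488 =0.00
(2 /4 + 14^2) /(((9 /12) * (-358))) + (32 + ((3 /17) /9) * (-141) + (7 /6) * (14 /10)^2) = 14054149 /456450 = 30.79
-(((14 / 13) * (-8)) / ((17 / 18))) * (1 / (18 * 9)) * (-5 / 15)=-112 / 5967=-0.02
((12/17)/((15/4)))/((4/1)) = 4/85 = 0.05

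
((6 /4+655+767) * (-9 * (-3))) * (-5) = -384345 /2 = -192172.50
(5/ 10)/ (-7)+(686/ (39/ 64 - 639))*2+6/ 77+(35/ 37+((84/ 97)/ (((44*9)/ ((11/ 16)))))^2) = -1006592049905501/ 841130947996416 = -1.20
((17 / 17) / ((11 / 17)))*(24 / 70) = 204 / 385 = 0.53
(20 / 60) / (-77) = -1 / 231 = -0.00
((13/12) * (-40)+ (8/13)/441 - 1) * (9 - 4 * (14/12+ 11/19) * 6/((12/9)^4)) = 146139125/774592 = 188.67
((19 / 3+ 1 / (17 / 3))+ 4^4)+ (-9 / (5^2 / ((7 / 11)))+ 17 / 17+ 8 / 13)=48114856 / 182325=263.90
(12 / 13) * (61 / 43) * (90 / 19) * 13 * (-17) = -1370.82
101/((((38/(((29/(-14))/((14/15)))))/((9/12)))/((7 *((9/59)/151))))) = -1186245/37916704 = -0.03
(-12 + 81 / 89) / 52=-987 / 4628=-0.21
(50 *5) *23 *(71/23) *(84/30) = 49700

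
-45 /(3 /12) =-180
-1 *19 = -19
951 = 951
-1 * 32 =-32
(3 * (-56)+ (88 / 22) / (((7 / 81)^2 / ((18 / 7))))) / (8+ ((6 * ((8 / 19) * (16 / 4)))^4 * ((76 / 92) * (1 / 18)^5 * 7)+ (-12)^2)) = 5962541608638 / 749643978937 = 7.95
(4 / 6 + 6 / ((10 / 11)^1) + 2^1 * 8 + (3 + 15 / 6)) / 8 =863 / 240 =3.60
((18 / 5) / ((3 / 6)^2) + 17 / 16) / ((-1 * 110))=-1237 / 8800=-0.14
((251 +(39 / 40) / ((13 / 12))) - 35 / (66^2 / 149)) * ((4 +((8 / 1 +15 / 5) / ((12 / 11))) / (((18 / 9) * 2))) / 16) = 1709076091 / 16727040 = 102.17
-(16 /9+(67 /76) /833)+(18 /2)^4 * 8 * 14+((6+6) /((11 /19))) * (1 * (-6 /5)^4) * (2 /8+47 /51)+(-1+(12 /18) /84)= 2878657442938801 /3917182500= 734879.58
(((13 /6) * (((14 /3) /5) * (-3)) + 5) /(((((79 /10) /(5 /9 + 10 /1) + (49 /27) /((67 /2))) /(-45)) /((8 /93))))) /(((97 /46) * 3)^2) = 51718425600 /402312553021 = 0.13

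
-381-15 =-396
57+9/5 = 294/5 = 58.80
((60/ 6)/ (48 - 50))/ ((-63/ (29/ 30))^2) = -0.00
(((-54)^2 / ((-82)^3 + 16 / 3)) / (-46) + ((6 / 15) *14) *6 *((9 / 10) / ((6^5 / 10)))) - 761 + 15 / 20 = -650733421099 / 855990540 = -760.21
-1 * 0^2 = 0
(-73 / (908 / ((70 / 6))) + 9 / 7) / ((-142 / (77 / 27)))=-72941 / 10443816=-0.01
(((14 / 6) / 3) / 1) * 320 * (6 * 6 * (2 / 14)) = 1280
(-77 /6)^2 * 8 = 11858 /9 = 1317.56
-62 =-62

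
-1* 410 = -410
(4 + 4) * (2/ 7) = 16/ 7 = 2.29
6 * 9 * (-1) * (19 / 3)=-342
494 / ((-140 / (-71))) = 250.53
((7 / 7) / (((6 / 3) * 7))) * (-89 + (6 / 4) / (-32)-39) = -8195 / 896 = -9.15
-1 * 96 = -96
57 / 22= 2.59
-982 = -982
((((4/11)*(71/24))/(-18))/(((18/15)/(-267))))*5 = 157975/2376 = 66.49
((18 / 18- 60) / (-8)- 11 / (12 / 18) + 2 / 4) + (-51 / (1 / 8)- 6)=-3381 / 8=-422.62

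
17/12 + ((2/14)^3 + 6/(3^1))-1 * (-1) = 18191/4116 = 4.42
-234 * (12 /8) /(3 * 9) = -13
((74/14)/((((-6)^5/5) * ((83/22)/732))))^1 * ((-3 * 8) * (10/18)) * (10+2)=4965400/47061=105.51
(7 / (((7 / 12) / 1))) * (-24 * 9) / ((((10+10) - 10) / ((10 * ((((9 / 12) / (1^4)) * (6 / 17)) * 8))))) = -93312 / 17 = -5488.94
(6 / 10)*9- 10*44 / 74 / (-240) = 12043 / 2220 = 5.42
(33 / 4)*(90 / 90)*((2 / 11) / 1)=3 / 2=1.50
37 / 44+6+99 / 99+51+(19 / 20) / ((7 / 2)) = 91033 / 1540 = 59.11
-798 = -798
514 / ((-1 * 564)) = -257 / 282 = -0.91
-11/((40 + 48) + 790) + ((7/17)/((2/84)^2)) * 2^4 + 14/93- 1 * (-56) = 16210143653/1388118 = 11677.79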